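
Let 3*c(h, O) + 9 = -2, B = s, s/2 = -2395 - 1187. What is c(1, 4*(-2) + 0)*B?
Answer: 26268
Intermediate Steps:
s = -7164 (s = 2*(-2395 - 1187) = 2*(-3582) = -7164)
B = -7164
c(h, O) = -11/3 (c(h, O) = -3 + (1/3)*(-2) = -3 - 2/3 = -11/3)
c(1, 4*(-2) + 0)*B = -11/3*(-7164) = 26268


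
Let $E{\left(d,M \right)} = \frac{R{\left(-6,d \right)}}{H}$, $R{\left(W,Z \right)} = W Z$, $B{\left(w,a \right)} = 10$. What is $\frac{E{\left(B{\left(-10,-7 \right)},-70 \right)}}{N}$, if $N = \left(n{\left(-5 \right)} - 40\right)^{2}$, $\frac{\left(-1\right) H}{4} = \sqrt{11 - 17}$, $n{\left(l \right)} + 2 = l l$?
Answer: $- \frac{5 i \sqrt{6}}{578} \approx - 0.021189 i$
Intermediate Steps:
$n{\left(l \right)} = -2 + l^{2}$ ($n{\left(l \right)} = -2 + l l = -2 + l^{2}$)
$H = - 4 i \sqrt{6}$ ($H = - 4 \sqrt{11 - 17} = - 4 \sqrt{-6} = - 4 i \sqrt{6} \approx - 9.798 i$)
$N = 289$ ($N = \left(\left(-2 + \left(-5\right)^{2}\right) - 40\right)^{2} = \left(\left(-2 + 25\right) - 40\right)^{2} = \left(23 - 40\right)^{2} = \left(-17\right)^{2} = 289$)
$E{\left(d,M \right)} = - \frac{i d \sqrt{6}}{4}$ ($E{\left(d,M \right)} = \frac{\left(-6\right) d}{\left(-4\right) i \sqrt{6}} = - 6 d \frac{i \sqrt{6}}{24} = - \frac{i d \sqrt{6}}{4}$)
$\frac{E{\left(B{\left(-10,-7 \right)},-70 \right)}}{N} = \frac{\left(- \frac{1}{4}\right) i 10 \sqrt{6}}{289} = - \frac{5 i \sqrt{6}}{2} \cdot \frac{1}{289} = - \frac{5 i \sqrt{6}}{578}$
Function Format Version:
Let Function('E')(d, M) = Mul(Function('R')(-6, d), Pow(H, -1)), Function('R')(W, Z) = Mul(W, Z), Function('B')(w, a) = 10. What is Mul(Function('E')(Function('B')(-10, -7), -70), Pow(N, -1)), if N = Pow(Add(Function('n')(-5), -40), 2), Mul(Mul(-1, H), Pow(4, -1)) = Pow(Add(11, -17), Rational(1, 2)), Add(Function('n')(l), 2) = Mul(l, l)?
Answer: Mul(Rational(-5, 578), I, Pow(6, Rational(1, 2))) ≈ Mul(-0.021189, I)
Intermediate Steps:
Function('n')(l) = Add(-2, Pow(l, 2)) (Function('n')(l) = Add(-2, Mul(l, l)) = Add(-2, Pow(l, 2)))
H = Mul(-4, I, Pow(6, Rational(1, 2))) (H = Mul(-4, Pow(Add(11, -17), Rational(1, 2))) = Mul(-4, Pow(-6, Rational(1, 2))) = Mul(-4, Mul(I, Pow(6, Rational(1, 2)))) = Mul(-4, I, Pow(6, Rational(1, 2))) ≈ Mul(-9.7980, I))
N = 289 (N = Pow(Add(Add(-2, Pow(-5, 2)), -40), 2) = Pow(Add(Add(-2, 25), -40), 2) = Pow(Add(23, -40), 2) = Pow(-17, 2) = 289)
Function('E')(d, M) = Mul(Rational(-1, 4), I, d, Pow(6, Rational(1, 2))) (Function('E')(d, M) = Mul(Mul(-6, d), Pow(Mul(-4, I, Pow(6, Rational(1, 2))), -1)) = Mul(Mul(-6, d), Mul(Rational(1, 24), I, Pow(6, Rational(1, 2)))) = Mul(Rational(-1, 4), I, d, Pow(6, Rational(1, 2))))
Mul(Function('E')(Function('B')(-10, -7), -70), Pow(N, -1)) = Mul(Mul(Rational(-1, 4), I, 10, Pow(6, Rational(1, 2))), Pow(289, -1)) = Mul(Mul(Rational(-5, 2), I, Pow(6, Rational(1, 2))), Rational(1, 289)) = Mul(Rational(-5, 578), I, Pow(6, Rational(1, 2)))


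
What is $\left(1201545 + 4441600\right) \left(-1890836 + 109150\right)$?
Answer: $-10054312442470$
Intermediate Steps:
$\left(1201545 + 4441600\right) \left(-1890836 + 109150\right) = 5643145 \left(-1781686\right) = -10054312442470$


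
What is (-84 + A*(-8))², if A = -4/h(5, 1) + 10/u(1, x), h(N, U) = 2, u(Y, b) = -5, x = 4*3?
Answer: 2704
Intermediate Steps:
x = 12
A = -4 (A = -4/2 + 10/(-5) = -4*½ + 10*(-⅕) = -2 - 2 = -4)
(-84 + A*(-8))² = (-84 - 4*(-8))² = (-84 + 32)² = (-52)² = 2704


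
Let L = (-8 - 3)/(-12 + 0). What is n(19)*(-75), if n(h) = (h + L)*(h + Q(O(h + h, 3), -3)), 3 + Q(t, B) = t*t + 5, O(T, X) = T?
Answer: -8753375/4 ≈ -2.1883e+6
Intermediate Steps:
Q(t, B) = 2 + t² (Q(t, B) = -3 + (t*t + 5) = -3 + (t² + 5) = -3 + (5 + t²) = 2 + t²)
L = 11/12 (L = -11/(-12) = -11*(-1/12) = 11/12 ≈ 0.91667)
n(h) = (11/12 + h)*(2 + h + 4*h²) (n(h) = (h + 11/12)*(h + (2 + (h + h)²)) = (11/12 + h)*(h + (2 + (2*h)²)) = (11/12 + h)*(h + (2 + 4*h²)) = (11/12 + h)*(2 + h + 4*h²))
n(19)*(-75) = (11/6 + 4*19³ + (14/3)*19² + (35/12)*19)*(-75) = (11/6 + 4*6859 + (14/3)*361 + 665/12)*(-75) = (11/6 + 27436 + 5054/3 + 665/12)*(-75) = (350135/12)*(-75) = -8753375/4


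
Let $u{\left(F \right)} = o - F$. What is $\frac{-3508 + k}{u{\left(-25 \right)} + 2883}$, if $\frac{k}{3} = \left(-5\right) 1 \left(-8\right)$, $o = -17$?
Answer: $- \frac{484}{413} \approx -1.1719$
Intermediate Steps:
$u{\left(F \right)} = -17 - F$
$k = 120$ ($k = 3 \left(-5\right) 1 \left(-8\right) = 3 \left(\left(-5\right) \left(-8\right)\right) = 3 \cdot 40 = 120$)
$\frac{-3508 + k}{u{\left(-25 \right)} + 2883} = \frac{-3508 + 120}{\left(-17 - -25\right) + 2883} = - \frac{3388}{\left(-17 + 25\right) + 2883} = - \frac{3388}{8 + 2883} = - \frac{3388}{2891} = \left(-3388\right) \frac{1}{2891} = - \frac{484}{413}$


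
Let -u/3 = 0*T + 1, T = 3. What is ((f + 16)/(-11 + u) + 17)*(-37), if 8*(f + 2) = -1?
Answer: -66341/112 ≈ -592.33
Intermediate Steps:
f = -17/8 (f = -2 + (1/8)*(-1) = -2 - 1/8 = -17/8 ≈ -2.1250)
u = -3 (u = -3*(0*3 + 1) = -3*(0 + 1) = -3*1 = -3)
((f + 16)/(-11 + u) + 17)*(-37) = ((-17/8 + 16)/(-11 - 3) + 17)*(-37) = ((111/8)/(-14) + 17)*(-37) = ((111/8)*(-1/14) + 17)*(-37) = (-111/112 + 17)*(-37) = (1793/112)*(-37) = -66341/112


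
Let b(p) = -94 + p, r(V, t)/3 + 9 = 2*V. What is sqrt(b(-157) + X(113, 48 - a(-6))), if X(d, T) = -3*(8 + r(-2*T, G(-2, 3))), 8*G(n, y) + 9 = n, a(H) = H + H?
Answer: sqrt(1966) ≈ 44.340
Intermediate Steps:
a(H) = 2*H
G(n, y) = -9/8 + n/8
r(V, t) = -27 + 6*V (r(V, t) = -27 + 3*(2*V) = -27 + 6*V)
X(d, T) = 57 + 36*T (X(d, T) = -3*(8 + (-27 + 6*(-2*T))) = -3*(8 + (-27 - 12*T)) = -3*(-19 - 12*T) = 57 + 36*T)
sqrt(b(-157) + X(113, 48 - a(-6))) = sqrt((-94 - 157) + (57 + 36*(48 - 2*(-6)))) = sqrt(-251 + (57 + 36*(48 - 1*(-12)))) = sqrt(-251 + (57 + 36*(48 + 12))) = sqrt(-251 + (57 + 36*60)) = sqrt(-251 + (57 + 2160)) = sqrt(-251 + 2217) = sqrt(1966)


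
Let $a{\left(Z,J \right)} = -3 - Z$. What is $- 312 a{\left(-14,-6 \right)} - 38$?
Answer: $-3470$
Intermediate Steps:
$- 312 a{\left(-14,-6 \right)} - 38 = - 312 \left(-3 - -14\right) - 38 = - 312 \left(-3 + 14\right) - 38 = \left(-312\right) 11 - 38 = -3432 - 38 = -3470$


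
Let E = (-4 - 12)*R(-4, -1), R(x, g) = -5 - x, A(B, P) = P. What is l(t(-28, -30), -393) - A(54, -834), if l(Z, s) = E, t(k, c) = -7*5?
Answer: 850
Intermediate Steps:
t(k, c) = -35
E = 16 (E = (-4 - 12)*(-5 - 1*(-4)) = -16*(-5 + 4) = -16*(-1) = 16)
l(Z, s) = 16
l(t(-28, -30), -393) - A(54, -834) = 16 - 1*(-834) = 16 + 834 = 850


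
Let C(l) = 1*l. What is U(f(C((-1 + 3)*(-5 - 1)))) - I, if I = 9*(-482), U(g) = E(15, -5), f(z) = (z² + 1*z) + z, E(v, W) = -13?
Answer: 4325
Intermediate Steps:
C(l) = l
f(z) = z² + 2*z (f(z) = (z² + z) + z = (z + z²) + z = z² + 2*z)
U(g) = -13
I = -4338
U(f(C((-1 + 3)*(-5 - 1)))) - I = -13 - 1*(-4338) = -13 + 4338 = 4325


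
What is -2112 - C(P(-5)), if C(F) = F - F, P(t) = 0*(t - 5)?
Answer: -2112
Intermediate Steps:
P(t) = 0 (P(t) = 0*(-5 + t) = 0)
C(F) = 0
-2112 - C(P(-5)) = -2112 - 1*0 = -2112 + 0 = -2112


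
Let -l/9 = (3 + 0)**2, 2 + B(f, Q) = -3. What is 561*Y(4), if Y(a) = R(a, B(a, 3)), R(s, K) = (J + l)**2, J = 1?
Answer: 3590400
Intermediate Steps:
B(f, Q) = -5 (B(f, Q) = -2 - 3 = -5)
l = -81 (l = -9*(3 + 0)**2 = -9*3**2 = -9*9 = -81)
R(s, K) = 6400 (R(s, K) = (1 - 81)**2 = (-80)**2 = 6400)
Y(a) = 6400
561*Y(4) = 561*6400 = 3590400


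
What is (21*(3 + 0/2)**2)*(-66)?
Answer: -12474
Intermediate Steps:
(21*(3 + 0/2)**2)*(-66) = (21*(3 + 0*(1/2))**2)*(-66) = (21*(3 + 0)**2)*(-66) = (21*3**2)*(-66) = (21*9)*(-66) = 189*(-66) = -12474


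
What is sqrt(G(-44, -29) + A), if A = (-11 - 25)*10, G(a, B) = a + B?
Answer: I*sqrt(433) ≈ 20.809*I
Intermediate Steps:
G(a, B) = B + a
A = -360 (A = -36*10 = -360)
sqrt(G(-44, -29) + A) = sqrt((-29 - 44) - 360) = sqrt(-73 - 360) = sqrt(-433) = I*sqrt(433)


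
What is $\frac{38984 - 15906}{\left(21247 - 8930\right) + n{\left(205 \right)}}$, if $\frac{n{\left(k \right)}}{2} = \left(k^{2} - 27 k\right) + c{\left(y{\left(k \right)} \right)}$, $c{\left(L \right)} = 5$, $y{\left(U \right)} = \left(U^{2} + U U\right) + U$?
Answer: $\frac{23078}{85307} \approx 0.27053$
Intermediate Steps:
$y{\left(U \right)} = U + 2 U^{2}$ ($y{\left(U \right)} = \left(U^{2} + U^{2}\right) + U = 2 U^{2} + U = U + 2 U^{2}$)
$n{\left(k \right)} = 10 - 54 k + 2 k^{2}$ ($n{\left(k \right)} = 2 \left(\left(k^{2} - 27 k\right) + 5\right) = 2 \left(5 + k^{2} - 27 k\right) = 10 - 54 k + 2 k^{2}$)
$\frac{38984 - 15906}{\left(21247 - 8930\right) + n{\left(205 \right)}} = \frac{38984 - 15906}{\left(21247 - 8930\right) + \left(10 - 11070 + 2 \cdot 205^{2}\right)} = \frac{23078}{12317 + \left(10 - 11070 + 2 \cdot 42025\right)} = \frac{23078}{12317 + \left(10 - 11070 + 84050\right)} = \frac{23078}{12317 + 72990} = \frac{23078}{85307}$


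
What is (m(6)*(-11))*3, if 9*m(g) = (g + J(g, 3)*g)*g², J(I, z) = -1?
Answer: 0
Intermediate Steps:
m(g) = 0 (m(g) = ((g - g)*g²)/9 = (0*g²)/9 = (⅑)*0 = 0)
(m(6)*(-11))*3 = (0*(-11))*3 = 0*3 = 0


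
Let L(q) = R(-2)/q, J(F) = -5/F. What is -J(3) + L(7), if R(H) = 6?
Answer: 53/21 ≈ 2.5238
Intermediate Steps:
L(q) = 6/q
-J(3) + L(7) = -(-5)/3 + 6/7 = -(-5)/3 + 6*(1/7) = -1*(-5/3) + 6/7 = 5/3 + 6/7 = 53/21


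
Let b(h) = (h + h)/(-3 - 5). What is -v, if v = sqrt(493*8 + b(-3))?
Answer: -sqrt(15779)/2 ≈ -62.807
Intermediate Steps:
b(h) = -h/4 (b(h) = (2*h)/(-8) = (2*h)*(-1/8) = -h/4)
v = sqrt(15779)/2 (v = sqrt(493*8 - 1/4*(-3)) = sqrt(3944 + 3/4) = sqrt(15779/4) = sqrt(15779)/2 ≈ 62.807)
-v = -sqrt(15779)/2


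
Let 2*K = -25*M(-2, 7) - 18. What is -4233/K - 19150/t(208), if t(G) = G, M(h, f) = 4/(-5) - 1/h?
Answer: 519951/728 ≈ 714.22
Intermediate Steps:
M(h, f) = -⅘ - 1/h (M(h, f) = 4*(-⅕) - 1/h = -⅘ - 1/h)
K = -21/4 (K = (-25*(-⅘ - 1/(-2)) - 18)/2 = (-25*(-⅘ - 1*(-½)) - 18)/2 = (-25*(-⅘ + ½) - 18)/2 = (-25*(-3/10) - 18)/2 = (15/2 - 18)/2 = (½)*(-21/2) = -21/4 ≈ -5.2500)
-4233/K - 19150/t(208) = -4233/(-21/4) - 19150/208 = -4233*(-4/21) - 19150*1/208 = 5644/7 - 9575/104 = 519951/728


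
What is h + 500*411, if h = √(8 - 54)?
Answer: 205500 + I*√46 ≈ 2.055e+5 + 6.7823*I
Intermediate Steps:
h = I*√46 (h = √(-46) = I*√46 ≈ 6.7823*I)
h + 500*411 = I*√46 + 500*411 = I*√46 + 205500 = 205500 + I*√46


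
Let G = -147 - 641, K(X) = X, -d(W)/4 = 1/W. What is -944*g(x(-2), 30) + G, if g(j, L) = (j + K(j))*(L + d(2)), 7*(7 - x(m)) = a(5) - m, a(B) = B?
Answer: -317972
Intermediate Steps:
d(W) = -4/W
x(m) = 44/7 + m/7 (x(m) = 7 - (5 - m)/7 = 7 + (-5/7 + m/7) = 44/7 + m/7)
g(j, L) = 2*j*(-2 + L) (g(j, L) = (j + j)*(L - 4/2) = (2*j)*(L - 4*½) = (2*j)*(L - 2) = (2*j)*(-2 + L) = 2*j*(-2 + L))
G = -788
-944*g(x(-2), 30) + G = -1888*(44/7 + (⅐)*(-2))*(-2 + 30) - 788 = -1888*(44/7 - 2/7)*28 - 788 = -1888*6*28 - 788 = -944*336 - 788 = -317184 - 788 = -317972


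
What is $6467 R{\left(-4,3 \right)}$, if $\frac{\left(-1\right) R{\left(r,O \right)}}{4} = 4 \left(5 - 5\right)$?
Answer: $0$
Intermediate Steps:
$R{\left(r,O \right)} = 0$ ($R{\left(r,O \right)} = - 4 \cdot 4 \left(5 - 5\right) = - 4 \cdot 4 \cdot 0 = \left(-4\right) 0 = 0$)
$6467 R{\left(-4,3 \right)} = 6467 \cdot 0 = 0$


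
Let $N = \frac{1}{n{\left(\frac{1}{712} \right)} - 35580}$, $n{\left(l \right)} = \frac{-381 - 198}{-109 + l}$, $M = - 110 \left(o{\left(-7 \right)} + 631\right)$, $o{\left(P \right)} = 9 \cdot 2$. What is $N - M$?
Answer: $\frac{65698903683691}{920281604} \approx 71390.0$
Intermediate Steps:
$o{\left(P \right)} = 18$
$M = -71390$ ($M = - 110 \left(18 + 631\right) = \left(-110\right) 649 = -71390$)
$n{\left(l \right)} = - \frac{579}{-109 + l}$
$N = - \frac{25869}{920281604}$ ($N = \frac{1}{- \frac{579}{-109 + \frac{1}{712}} - 35580} = \frac{1}{- \frac{579}{- \frac{77607}{712}} - 35580} = \frac{1}{\left(-579\right) \left(- \frac{712}{77607}\right) - 35580} = \frac{1}{\frac{137416}{25869} - 35580} = \frac{1}{- \frac{920281604}{25869}} = - \frac{25869}{920281604} \approx -2.811 \cdot 10^{-5}$)
$N - M = - \frac{25869}{920281604} - -71390 = - \frac{25869}{920281604} + 71390 = \frac{65698903683691}{920281604}$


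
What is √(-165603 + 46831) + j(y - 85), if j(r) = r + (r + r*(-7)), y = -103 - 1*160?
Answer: 1740 + 2*I*√29693 ≈ 1740.0 + 344.63*I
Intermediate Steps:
y = -263 (y = -103 - 160 = -263)
j(r) = -5*r (j(r) = r + (r - 7*r) = r - 6*r = -5*r)
√(-165603 + 46831) + j(y - 85) = √(-165603 + 46831) - 5*(-263 - 85) = √(-118772) - 5*(-348) = 2*I*√29693 + 1740 = 1740 + 2*I*√29693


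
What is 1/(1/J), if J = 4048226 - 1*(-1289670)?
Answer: 5337896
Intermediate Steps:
J = 5337896 (J = 4048226 + 1289670 = 5337896)
1/(1/J) = 1/(1/5337896) = 5337896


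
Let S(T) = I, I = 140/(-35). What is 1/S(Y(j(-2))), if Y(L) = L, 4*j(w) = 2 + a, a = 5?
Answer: -1/4 ≈ -0.25000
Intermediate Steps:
j(w) = 7/4 (j(w) = (2 + 5)/4 = (1/4)*7 = 7/4)
I = -4 (I = 140*(-1/35) = -4)
S(T) = -4
1/S(Y(j(-2))) = 1/(-4) = -1/4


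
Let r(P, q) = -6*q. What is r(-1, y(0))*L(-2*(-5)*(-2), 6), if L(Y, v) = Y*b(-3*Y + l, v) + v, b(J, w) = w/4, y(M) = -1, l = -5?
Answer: -144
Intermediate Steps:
b(J, w) = w/4 (b(J, w) = w*(¼) = w/4)
L(Y, v) = v + Y*v/4 (L(Y, v) = Y*(v/4) + v = Y*v/4 + v = v + Y*v/4)
r(-1, y(0))*L(-2*(-5)*(-2), 6) = (-6*(-1))*((¼)*6*(4 - 2*(-5)*(-2))) = 6*((¼)*6*(4 + 10*(-2))) = 6*((¼)*6*(4 - 20)) = 6*((¼)*6*(-16)) = 6*(-24) = -144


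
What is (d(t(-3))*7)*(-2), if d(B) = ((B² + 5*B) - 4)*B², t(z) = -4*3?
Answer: -161280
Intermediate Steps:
t(z) = -12
d(B) = B²*(-4 + B² + 5*B) (d(B) = (-4 + B² + 5*B)*B² = B²*(-4 + B² + 5*B))
(d(t(-3))*7)*(-2) = (((-12)²*(-4 + (-12)² + 5*(-12)))*7)*(-2) = ((144*(-4 + 144 - 60))*7)*(-2) = ((144*80)*7)*(-2) = (11520*7)*(-2) = 80640*(-2) = -161280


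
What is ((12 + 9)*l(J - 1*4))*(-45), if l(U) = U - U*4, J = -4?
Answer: -22680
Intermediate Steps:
l(U) = -3*U (l(U) = U - 4*U = -3*U)
((12 + 9)*l(J - 1*4))*(-45) = ((12 + 9)*(-3*(-4 - 1*4)))*(-45) = (21*(-3*(-4 - 4)))*(-45) = (21*(-3*(-8)))*(-45) = (21*24)*(-45) = 504*(-45) = -22680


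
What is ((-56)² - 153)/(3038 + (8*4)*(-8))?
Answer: 2983/2782 ≈ 1.0723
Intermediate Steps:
((-56)² - 153)/(3038 + (8*4)*(-8)) = (3136 - 153)/(3038 + 32*(-8)) = 2983/(3038 - 256) = 2983/2782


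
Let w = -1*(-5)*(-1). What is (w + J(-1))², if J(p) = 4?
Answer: 1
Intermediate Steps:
w = -5 (w = 5*(-1) = -5)
(w + J(-1))² = (-5 + 4)² = (-1)² = 1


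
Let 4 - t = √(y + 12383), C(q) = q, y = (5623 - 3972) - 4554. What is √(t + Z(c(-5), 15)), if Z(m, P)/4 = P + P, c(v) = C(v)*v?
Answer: √(124 - 2*√2370) ≈ 5.1609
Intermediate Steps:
y = -2903 (y = 1651 - 4554 = -2903)
c(v) = v² (c(v) = v*v = v²)
Z(m, P) = 8*P (Z(m, P) = 4*(P + P) = 4*(2*P) = 8*P)
t = 4 - 2*√2370 (t = 4 - √(-2903 + 12383) = 4 - √9480 = 4 - 2*√2370 ≈ -93.365)
√(t + Z(c(-5), 15)) = √((4 - 2*√2370) + 8*15) = √((4 - 2*√2370) + 120) = √(124 - 2*√2370)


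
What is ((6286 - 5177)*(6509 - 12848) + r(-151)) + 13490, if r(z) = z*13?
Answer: -7018424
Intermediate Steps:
r(z) = 13*z
((6286 - 5177)*(6509 - 12848) + r(-151)) + 13490 = ((6286 - 5177)*(6509 - 12848) + 13*(-151)) + 13490 = (1109*(-6339) - 1963) + 13490 = (-7029951 - 1963) + 13490 = -7031914 + 13490 = -7018424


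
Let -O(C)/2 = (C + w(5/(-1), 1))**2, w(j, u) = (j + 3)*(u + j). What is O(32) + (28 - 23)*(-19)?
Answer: -3295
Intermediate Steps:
w(j, u) = (3 + j)*(j + u)
O(C) = -2*(8 + C)**2 (O(C) = -2*(C + ((5/(-1))**2 + 3*(5/(-1)) + 3*1 + (5/(-1))*1))**2 = -2*(C + ((5*(-1))**2 + 3*(5*(-1)) + 3 + (5*(-1))*1))**2 = -2*(C + ((-5)**2 + 3*(-5) + 3 - 5*1))**2 = -2*(C + (25 - 15 + 3 - 5))**2 = -2*(C + 8)**2 = -2*(8 + C)**2)
O(32) + (28 - 23)*(-19) = -2*(8 + 32)**2 + (28 - 23)*(-19) = -2*40**2 + 5*(-19) = -2*1600 - 95 = -3200 - 95 = -3295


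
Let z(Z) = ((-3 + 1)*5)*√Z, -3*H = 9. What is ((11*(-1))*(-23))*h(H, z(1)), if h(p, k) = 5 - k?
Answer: 3795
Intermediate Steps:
H = -3 (H = -⅓*9 = -3)
z(Z) = -10*√Z (z(Z) = (-2*5)*√Z = -10*√Z)
((11*(-1))*(-23))*h(H, z(1)) = ((11*(-1))*(-23))*(5 - (-10)*√1) = (-11*(-23))*(5 - (-10)) = 253*(5 - 1*(-10)) = 253*(5 + 10) = 253*15 = 3795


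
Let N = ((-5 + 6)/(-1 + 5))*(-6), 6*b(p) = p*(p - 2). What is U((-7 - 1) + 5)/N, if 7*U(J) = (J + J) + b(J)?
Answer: ⅓ ≈ 0.33333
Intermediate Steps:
b(p) = p*(-2 + p)/6 (b(p) = (p*(p - 2))/6 = (p*(-2 + p))/6 = p*(-2 + p)/6)
U(J) = 2*J/7 + J*(-2 + J)/42 (U(J) = ((J + J) + J*(-2 + J)/6)/7 = (2*J + J*(-2 + J)/6)/7 = 2*J/7 + J*(-2 + J)/42)
N = -3/2 (N = (1/4)*(-6) = (1*(¼))*(-6) = (¼)*(-6) = -3/2 ≈ -1.5000)
U((-7 - 1) + 5)/N = (((-7 - 1) + 5)*(10 + ((-7 - 1) + 5))/42)/(-3/2) = ((-8 + 5)*(10 + (-8 + 5))/42)*(-⅔) = ((1/42)*(-3)*(10 - 3))*(-⅔) = ((1/42)*(-3)*7)*(-⅔) = -½*(-⅔) = ⅓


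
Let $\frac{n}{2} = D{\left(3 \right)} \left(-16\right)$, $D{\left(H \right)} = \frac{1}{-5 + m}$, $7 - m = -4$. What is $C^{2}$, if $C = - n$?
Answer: $\frac{256}{9} \approx 28.444$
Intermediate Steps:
$m = 11$ ($m = 7 - -4 = 7 + 4 = 11$)
$D{\left(H \right)} = \frac{1}{6}$ ($D{\left(H \right)} = \frac{1}{-5 + 11} = \frac{1}{6}$)
$n = - \frac{16}{3}$ ($n = 2 \cdot \frac{1}{6} \left(-16\right) = 2 \left(- \frac{8}{3}\right) = - \frac{16}{3} \approx -5.3333$)
$C = \frac{16}{3}$ ($C = \left(-1\right) \left(- \frac{16}{3}\right) = \frac{16}{3} \approx 5.3333$)
$C^{2} = \left(\frac{16}{3}\right)^{2} = \frac{256}{9}$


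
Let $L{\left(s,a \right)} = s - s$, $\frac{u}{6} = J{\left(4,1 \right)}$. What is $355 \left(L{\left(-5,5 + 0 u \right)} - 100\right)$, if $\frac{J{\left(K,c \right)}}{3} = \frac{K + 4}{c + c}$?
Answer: $-35500$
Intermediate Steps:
$J{\left(K,c \right)} = \frac{3 \left(4 + K\right)}{2 c}$ ($J{\left(K,c \right)} = 3 \frac{K + 4}{c + c} = 3 \frac{4 + K}{2 c} = \frac{3 \left(4 + K\right)}{2 c}$)
$u = 72$ ($u = 6 \frac{3 \left(4 + 4\right)}{2 \cdot 1} = 6 \cdot \frac{3}{2} \cdot 1 \cdot 8 = 6 \cdot 12 = 72$)
$L{\left(s,a \right)} = 0$
$355 \left(L{\left(-5,5 + 0 u \right)} - 100\right) = 355 \left(0 - 100\right) = 355 \left(-100\right) = -35500$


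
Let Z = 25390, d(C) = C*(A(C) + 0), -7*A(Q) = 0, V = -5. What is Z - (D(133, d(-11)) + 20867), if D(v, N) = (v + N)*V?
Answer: 5188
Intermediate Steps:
A(Q) = 0 (A(Q) = -1/7*0 = 0)
d(C) = 0 (d(C) = C*(0 + 0) = C*0 = 0)
D(v, N) = -5*N - 5*v (D(v, N) = (v + N)*(-5) = (N + v)*(-5) = -5*N - 5*v)
Z - (D(133, d(-11)) + 20867) = 25390 - ((-5*0 - 5*133) + 20867) = 25390 - ((0 - 665) + 20867) = 25390 - (-665 + 20867) = 25390 - 1*20202 = 25390 - 20202 = 5188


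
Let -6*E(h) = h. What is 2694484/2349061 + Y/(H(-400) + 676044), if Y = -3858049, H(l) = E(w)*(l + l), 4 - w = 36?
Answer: -152154527953/33105858764 ≈ -4.5960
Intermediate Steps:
w = -32 (w = 4 - 1*36 = 4 - 36 = -32)
E(h) = -h/6
H(l) = 32*l/3 (H(l) = (-1/6*(-32))*(l + l) = 16*(2*l)/3 = 32*l/3)
2694484/2349061 + Y/(H(-400) + 676044) = 2694484/2349061 - 3858049/((32/3)*(-400) + 676044) = 2694484*(1/2349061) - 3858049/(-12800/3 + 676044) = 207268/180697 - 3858049/2015332/3 = 207268/180697 - 3858049*3/2015332 = 207268/180697 - 11574147/2015332 = -152154527953/33105858764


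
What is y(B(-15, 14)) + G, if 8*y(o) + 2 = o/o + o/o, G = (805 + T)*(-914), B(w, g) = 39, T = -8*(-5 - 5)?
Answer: -808890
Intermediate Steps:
T = 80 (T = -8*(-10) = 80)
G = -808890 (G = (805 + 80)*(-914) = 885*(-914) = -808890)
y(o) = 0 (y(o) = -1/4 + (o/o + o/o)/8 = -1/4 + (1 + 1)/8 = -1/4 + (1/8)*2 = -1/4 + 1/4 = 0)
y(B(-15, 14)) + G = 0 - 808890 = -808890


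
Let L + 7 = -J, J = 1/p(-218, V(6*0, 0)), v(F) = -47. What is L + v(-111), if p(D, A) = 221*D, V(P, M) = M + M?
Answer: -2601611/48178 ≈ -54.000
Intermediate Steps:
V(P, M) = 2*M
J = -1/48178 (J = 1/(221*(-218)) = 1/(-48178) = -1/48178 ≈ -2.0756e-5)
L = -337245/48178 (L = -7 - 1*(-1/48178) = -7 + 1/48178 = -337245/48178 ≈ -7.0000)
L + v(-111) = -337245/48178 - 47 = -2601611/48178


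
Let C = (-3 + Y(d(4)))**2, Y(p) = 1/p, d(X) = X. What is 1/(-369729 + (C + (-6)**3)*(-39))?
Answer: -16/5785599 ≈ -2.7655e-6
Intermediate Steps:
C = 121/16 (C = (-3 + 1/4)**2 = (-11/4)**2 = 121/16 ≈ 7.5625)
1/(-369729 + (C + (-6)**3)*(-39)) = 1/(-369729 + (121/16 + (-6)**3)*(-39)) = 1/(-369729 + (121/16 - 216)*(-39)) = 1/(-369729 - 3335/16*(-39)) = 1/(-369729 + 130065/16) = 1/(-5785599/16) = -16/5785599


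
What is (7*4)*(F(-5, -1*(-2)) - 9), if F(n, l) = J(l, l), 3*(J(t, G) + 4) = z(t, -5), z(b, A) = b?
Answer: -1036/3 ≈ -345.33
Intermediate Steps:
J(t, G) = -4 + t/3
F(n, l) = -4 + l/3
(7*4)*(F(-5, -1*(-2)) - 9) = (7*4)*((-4 + (-1*(-2))/3) - 9) = 28*((-4 + (⅓)*2) - 9) = 28*((-4 + ⅔) - 9) = 28*(-10/3 - 9) = 28*(-37/3) = -1036/3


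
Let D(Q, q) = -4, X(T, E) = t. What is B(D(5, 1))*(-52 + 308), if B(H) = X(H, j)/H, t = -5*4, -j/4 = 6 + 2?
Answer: 1280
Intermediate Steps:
j = -32 (j = -4*(6 + 2) = -4*8 = -32)
t = -20
X(T, E) = -20
B(H) = -20/H
B(D(5, 1))*(-52 + 308) = (-20/(-4))*(-52 + 308) = -20*(-1/4)*256 = 5*256 = 1280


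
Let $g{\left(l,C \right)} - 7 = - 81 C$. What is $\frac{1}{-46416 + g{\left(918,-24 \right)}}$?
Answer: $- \frac{1}{44465} \approx -2.249 \cdot 10^{-5}$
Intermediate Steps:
$g{\left(l,C \right)} = 7 - 81 C$
$\frac{1}{-46416 + g{\left(918,-24 \right)}} = \frac{1}{-46416 + \left(7 - -1944\right)} = \frac{1}{-46416 + \left(7 + 1944\right)} = \frac{1}{-46416 + 1951} = \frac{1}{-44465} = - \frac{1}{44465}$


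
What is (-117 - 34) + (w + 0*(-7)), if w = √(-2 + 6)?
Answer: -149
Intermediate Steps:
w = 2 (w = √4 = 2)
(-117 - 34) + (w + 0*(-7)) = (-117 - 34) + (2 + 0*(-7)) = -151 + (2 + 0) = -151 + 2 = -149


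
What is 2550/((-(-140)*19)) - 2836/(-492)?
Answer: 219959/32718 ≈ 6.7229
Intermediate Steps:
2550/((-(-140)*19)) - 2836/(-492) = 2550/((-140*(-19))) - 2836*(-1/492) = 2550/2660 + 709/123 = 2550*(1/2660) + 709/123 = 255/266 + 709/123 = 219959/32718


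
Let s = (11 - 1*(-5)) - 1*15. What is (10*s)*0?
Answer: 0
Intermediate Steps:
s = 1 (s = (11 + 5) - 15 = 16 - 15 = 1)
(10*s)*0 = (10*1)*0 = 10*0 = 0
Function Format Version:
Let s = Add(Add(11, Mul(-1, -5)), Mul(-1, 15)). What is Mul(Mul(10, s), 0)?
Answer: 0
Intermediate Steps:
s = 1 (s = Add(Add(11, 5), -15) = Add(16, -15) = 1)
Mul(Mul(10, s), 0) = Mul(Mul(10, 1), 0) = Mul(10, 0) = 0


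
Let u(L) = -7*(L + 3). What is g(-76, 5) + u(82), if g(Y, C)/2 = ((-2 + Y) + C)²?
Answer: 10063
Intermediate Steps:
g(Y, C) = 2*(-2 + C + Y)² (g(Y, C) = 2*((-2 + Y) + C)² = 2*(-2 + C + Y)²)
u(L) = -21 - 7*L (u(L) = -7*(3 + L) = -21 - 7*L)
g(-76, 5) + u(82) = 2*(-2 + 5 - 76)² + (-21 - 7*82) = 2*(-73)² + (-21 - 574) = 2*5329 - 595 = 10658 - 595 = 10063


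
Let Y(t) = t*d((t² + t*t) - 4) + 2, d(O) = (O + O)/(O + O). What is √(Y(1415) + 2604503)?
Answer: 4*√162870 ≈ 1614.3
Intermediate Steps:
d(O) = 1 (d(O) = (2*O)/((2*O)) = (2*O)*(1/(2*O)) = 1)
Y(t) = 2 + t (Y(t) = t*1 + 2 = t + 2 = 2 + t)
√(Y(1415) + 2604503) = √((2 + 1415) + 2604503) = √(1417 + 2604503) = √2605920 = 4*√162870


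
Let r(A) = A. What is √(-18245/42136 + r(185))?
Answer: √81922022610/21068 ≈ 13.586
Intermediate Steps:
√(-18245/42136 + r(185)) = √(-18245/42136 + 185) = √(7776915/42136) = √81922022610/21068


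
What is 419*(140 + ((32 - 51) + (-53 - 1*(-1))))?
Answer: 28911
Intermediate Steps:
419*(140 + ((32 - 51) + (-53 - 1*(-1)))) = 419*(140 + (-19 + (-53 + 1))) = 419*(140 + (-19 - 52)) = 419*(140 - 71) = 419*69 = 28911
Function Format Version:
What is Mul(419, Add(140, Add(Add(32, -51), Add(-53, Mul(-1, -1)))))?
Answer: 28911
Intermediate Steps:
Mul(419, Add(140, Add(Add(32, -51), Add(-53, Mul(-1, -1))))) = Mul(419, Add(140, Add(-19, Add(-53, 1)))) = Mul(419, Add(140, Add(-19, -52))) = Mul(419, Add(140, -71)) = Mul(419, 69) = 28911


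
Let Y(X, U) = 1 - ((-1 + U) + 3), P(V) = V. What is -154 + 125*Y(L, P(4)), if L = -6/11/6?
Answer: -779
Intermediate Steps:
L = -1/11 (L = -6*1/11*(1/6) = -6/11*1/6 = -1/11 ≈ -0.090909)
Y(X, U) = -1 - U (Y(X, U) = 1 - (2 + U) = 1 + (-2 - U) = -1 - U)
-154 + 125*Y(L, P(4)) = -154 + 125*(-1 - 1*4) = -154 + 125*(-1 - 4) = -154 + 125*(-5) = -154 - 625 = -779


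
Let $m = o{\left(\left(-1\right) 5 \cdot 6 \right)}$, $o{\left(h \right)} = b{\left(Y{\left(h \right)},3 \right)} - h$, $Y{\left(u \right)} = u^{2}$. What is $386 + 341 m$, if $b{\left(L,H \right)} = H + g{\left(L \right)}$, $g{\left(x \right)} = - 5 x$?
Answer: $-1522861$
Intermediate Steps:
$b{\left(L,H \right)} = H - 5 L$
$o{\left(h \right)} = 3 - h - 5 h^{2}$ ($o{\left(h \right)} = \left(3 - 5 h^{2}\right) - h = 3 - h - 5 h^{2}$)
$m = -4467$ ($m = 3 - \left(-1\right) 5 \cdot 6 - 5 \left(\left(-1\right) 5 \cdot 6\right)^{2} = 3 - \left(-5\right) 6 - 5 \left(\left(-5\right) 6\right)^{2} = 3 - -30 - 5 \left(-30\right)^{2} = 3 + 30 - 4500 = -4467$)
$386 + 341 m = 386 + 341 \left(-4467\right) = 386 - 1523247 = -1522861$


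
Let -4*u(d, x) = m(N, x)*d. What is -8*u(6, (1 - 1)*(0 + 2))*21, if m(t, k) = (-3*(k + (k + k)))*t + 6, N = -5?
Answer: 1512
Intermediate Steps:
m(t, k) = 6 - 9*k*t (m(t, k) = (-3*(k + 2*k))*t + 6 = (-9*k)*t + 6 = -9*k*t + 6 = 6 - 9*k*t)
u(d, x) = -d*(6 + 45*x)/4 (u(d, x) = -(6 - 9*x*(-5))*d/4 = -(6 + 45*x)*d/4 = -d*(6 + 45*x)/4)
-8*u(6, (1 - 1)*(0 + 2))*21 = -6*6*(-2 - 15*(1 - 1)*(0 + 2))*21 = -6*6*(-2 - 0*2)*21 = -6*6*(-2 - 15*0)*21 = -6*6*(-2 + 0)*21 = -6*6*(-2)*21 = -8*(-9)*21 = 72*21 = 1512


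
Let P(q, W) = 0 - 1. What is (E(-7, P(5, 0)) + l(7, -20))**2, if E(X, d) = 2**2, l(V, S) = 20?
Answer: 576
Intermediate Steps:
P(q, W) = -1
E(X, d) = 4
(E(-7, P(5, 0)) + l(7, -20))**2 = (4 + 20)**2 = 24**2 = 576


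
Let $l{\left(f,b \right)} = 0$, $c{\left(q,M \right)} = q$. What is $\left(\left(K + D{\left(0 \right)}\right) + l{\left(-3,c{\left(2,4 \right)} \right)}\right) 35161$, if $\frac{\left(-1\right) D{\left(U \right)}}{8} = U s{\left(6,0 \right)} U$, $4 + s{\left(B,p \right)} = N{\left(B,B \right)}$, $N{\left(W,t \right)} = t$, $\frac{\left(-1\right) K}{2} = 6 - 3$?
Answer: $-210966$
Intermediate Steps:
$K = -6$ ($K = - 2 \left(6 - 3\right) = \left(-2\right) 3 = -6$)
$s{\left(B,p \right)} = -4 + B$
$D{\left(U \right)} = - 16 U^{2}$ ($D{\left(U \right)} = - 8 U \left(-4 + 6\right) U = - 8 U 2 U = - 8 \cdot 2 U U = - 8 \cdot 2 U^{2} = - 16 U^{2}$)
$\left(\left(K + D{\left(0 \right)}\right) + l{\left(-3,c{\left(2,4 \right)} \right)}\right) 35161 = \left(\left(-6 - 16 \cdot 0^{2}\right) + 0\right) 35161 = \left(\left(-6 - 0\right) + 0\right) 35161 = \left(\left(-6 + 0\right) + 0\right) 35161 = \left(-6 + 0\right) 35161 = \left(-6\right) 35161 = -210966$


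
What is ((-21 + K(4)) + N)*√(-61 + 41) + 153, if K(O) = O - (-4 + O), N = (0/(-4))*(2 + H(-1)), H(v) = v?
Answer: 153 - 34*I*√5 ≈ 153.0 - 76.026*I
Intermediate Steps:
N = 0 (N = (0/(-4))*(2 - 1) = (0*(-¼))*1 = 0*1 = 0)
K(O) = 4 (K(O) = O + (4 - O) = 4)
((-21 + K(4)) + N)*√(-61 + 41) + 153 = ((-21 + 4) + 0)*√(-61 + 41) + 153 = (-17 + 0)*√(-20) + 153 = -34*I*√5 + 153 = 153 - 34*I*√5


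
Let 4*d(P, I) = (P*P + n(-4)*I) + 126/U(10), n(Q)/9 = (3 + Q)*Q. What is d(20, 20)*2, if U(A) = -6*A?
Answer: 11179/20 ≈ 558.95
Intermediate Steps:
n(Q) = 9*Q*(3 + Q) (n(Q) = 9*((3 + Q)*Q) = 9*(Q*(3 + Q)) = 9*Q*(3 + Q))
d(P, I) = -21/40 + 9*I + P²/4 (d(P, I) = ((P*P + (9*(-4)*(3 - 4))*I) + 126/((-6*10)))/4 = ((P² + (9*(-4)*(-1))*I) + 126/(-60))/4 = ((P² + 36*I) + 126*(-1/60))/4 = ((P² + 36*I) - 21/10)/4 = (-21/10 + P² + 36*I)/4 = -21/40 + 9*I + P²/4)
d(20, 20)*2 = (-21/40 + 9*20 + (¼)*20²)*2 = (-21/40 + 180 + (¼)*400)*2 = (-21/40 + 180 + 100)*2 = (11179/40)*2 = 11179/20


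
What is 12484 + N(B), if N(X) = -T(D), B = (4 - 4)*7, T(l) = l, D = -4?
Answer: 12488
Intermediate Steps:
B = 0 (B = 0*7 = 0)
N(X) = 4 (N(X) = -1*(-4) = 4)
12484 + N(B) = 12484 + 4 = 12488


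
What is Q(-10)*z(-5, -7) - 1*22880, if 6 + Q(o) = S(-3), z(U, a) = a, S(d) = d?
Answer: -22817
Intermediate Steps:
Q(o) = -9 (Q(o) = -6 - 3 = -9)
Q(-10)*z(-5, -7) - 1*22880 = -9*(-7) - 1*22880 = 63 - 22880 = -22817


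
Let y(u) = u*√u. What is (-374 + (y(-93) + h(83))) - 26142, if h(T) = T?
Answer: -26433 - 93*I*√93 ≈ -26433.0 - 896.86*I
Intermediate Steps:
y(u) = u^(3/2)
(-374 + (y(-93) + h(83))) - 26142 = (-374 + ((-93)^(3/2) + 83)) - 26142 = (-374 + (-93*I*√93 + 83)) - 26142 = (-374 + (83 - 93*I*√93)) - 26142 = (-291 - 93*I*√93) - 26142 = -26433 - 93*I*√93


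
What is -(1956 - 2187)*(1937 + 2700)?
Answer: 1071147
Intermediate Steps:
-(1956 - 2187)*(1937 + 2700) = -(-231)*4637 = -1*(-1071147) = 1071147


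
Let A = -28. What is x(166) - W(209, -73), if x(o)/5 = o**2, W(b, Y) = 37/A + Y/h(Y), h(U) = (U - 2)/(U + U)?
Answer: 289639199/2100 ≈ 1.3792e+5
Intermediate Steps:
h(U) = (-2 + U)/(2*U) (h(U) = (-2 + U)/((2*U)) = (-2 + U)*(1/(2*U)) = (-2 + U)/(2*U))
W(b, Y) = -37/28 + 2*Y**2/(-2 + Y) (W(b, Y) = 37/(-28) + Y/(((-2 + Y)/(2*Y))) = 37*(-1/28) + Y*(2*Y/(-2 + Y)) = -37/28 + 2*Y**2/(-2 + Y))
x(o) = 5*o**2
x(166) - W(209, -73) = 5*166**2 - (74 - 37*(-73) + 56*(-73)**2)/(28*(-2 - 73)) = 5*27556 - (74 + 2701 + 56*5329)/(28*(-75)) = 137780 - (-1)*(74 + 2701 + 298424)/(28*75) = 137780 - (-1)*301199/(28*75) = 137780 - 1*(-301199/2100) = 137780 + 301199/2100 = 289639199/2100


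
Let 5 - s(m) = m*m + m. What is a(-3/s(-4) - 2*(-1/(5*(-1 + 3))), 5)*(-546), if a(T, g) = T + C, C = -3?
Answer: 6474/5 ≈ 1294.8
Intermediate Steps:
s(m) = 5 - m - m**2 (s(m) = 5 - (m*m + m) = 5 - (m**2 + m) = 5 - (m + m**2) = 5 + (-m - m**2) = 5 - m - m**2)
a(T, g) = -3 + T (a(T, g) = T - 3 = -3 + T)
a(-3/s(-4) - 2*(-1/(5*(-1 + 3))), 5)*(-546) = (-3 + (-3/(5 - 1*(-4) - 1*(-4)**2) - 2*(-1/(5*(-1 + 3)))))*(-546) = (-3 + (-3/(5 + 4 - 1*16) - 2/((-5*2))))*(-546) = (-3 + (-3/(5 + 4 - 16) - 2/(-10)))*(-546) = (-3 + (-3/(-7) - 2*(-1/10)))*(-546) = (-3 + (-3*(-1/7) + 1/5))*(-546) = (-3 + (3/7 + 1/5))*(-546) = (-3 + 22/35)*(-546) = -83/35*(-546) = 6474/5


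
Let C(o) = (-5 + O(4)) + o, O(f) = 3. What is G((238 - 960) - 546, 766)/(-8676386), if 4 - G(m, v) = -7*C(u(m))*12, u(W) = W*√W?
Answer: 82/4338193 + 106512*I*√317/4338193 ≈ 1.8902e-5 + 0.43714*I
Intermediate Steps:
u(W) = W^(3/2)
C(o) = -2 + o (C(o) = (-5 + 3) + o = -2 + o)
G(m, v) = -164 + 84*m^(3/2) (G(m, v) = 4 - (-7*(-2 + m^(3/2)))*12 = 4 - (14 - 7*m^(3/2))*12 = 4 - (168 - 84*m^(3/2)) = 4 + (-168 + 84*m^(3/2)) = -164 + 84*m^(3/2))
G((238 - 960) - 546, 766)/(-8676386) = (-164 + 84*((238 - 960) - 546)^(3/2))/(-8676386) = (-164 + 84*(-722 - 546)^(3/2))*(-1/8676386) = (-164 + 84*(-1268)^(3/2))*(-1/8676386) = (-164 + 84*(-2536*I*√317))*(-1/8676386) = (-164 - 213024*I*√317)*(-1/8676386) = 82/4338193 + 106512*I*√317/4338193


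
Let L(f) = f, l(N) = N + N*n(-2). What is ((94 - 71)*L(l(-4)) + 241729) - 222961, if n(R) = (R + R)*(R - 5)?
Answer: 16100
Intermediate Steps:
n(R) = 2*R*(-5 + R) (n(R) = (2*R)*(-5 + R) = 2*R*(-5 + R))
l(N) = 29*N (l(N) = N + N*(2*(-2)*(-5 - 2)) = N + N*(2*(-2)*(-7)) = N + N*28 = N + 28*N = 29*N)
((94 - 71)*L(l(-4)) + 241729) - 222961 = ((94 - 71)*(29*(-4)) + 241729) - 222961 = (23*(-116) + 241729) - 222961 = (-2668 + 241729) - 222961 = 239061 - 222961 = 16100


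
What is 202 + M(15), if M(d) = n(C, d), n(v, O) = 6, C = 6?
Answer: 208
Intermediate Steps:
M(d) = 6
202 + M(15) = 202 + 6 = 208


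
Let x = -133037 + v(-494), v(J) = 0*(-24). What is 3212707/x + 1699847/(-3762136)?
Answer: -12312783207491/500503287032 ≈ -24.601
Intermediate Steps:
v(J) = 0
x = -133037 (x = -133037 + 0 = -133037)
3212707/x + 1699847/(-3762136) = 3212707/(-133037) + 1699847/(-3762136) = 3212707*(-1/133037) + 1699847*(-1/3762136) = -3212707/133037 - 1699847/3762136 = -12312783207491/500503287032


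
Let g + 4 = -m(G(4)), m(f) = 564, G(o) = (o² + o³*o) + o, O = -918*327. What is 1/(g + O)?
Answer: -1/300754 ≈ -3.3250e-6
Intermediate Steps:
O = -300186
G(o) = o + o² + o⁴ (G(o) = (o² + o⁴) + o = o + o² + o⁴)
g = -568 (g = -4 - 1*564 = -4 - 564 = -568)
1/(g + O) = 1/(-568 - 300186) = 1/(-300754) = -1/300754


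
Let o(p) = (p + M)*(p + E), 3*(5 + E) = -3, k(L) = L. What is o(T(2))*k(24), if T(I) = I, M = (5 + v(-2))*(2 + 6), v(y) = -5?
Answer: -192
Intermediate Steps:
E = -6 (E = -5 + (⅓)*(-3) = -5 - 1 = -6)
M = 0 (M = (5 - 5)*(2 + 6) = 0*8 = 0)
o(p) = p*(-6 + p) (o(p) = (p + 0)*(p - 6) = p*(-6 + p))
o(T(2))*k(24) = (2*(-6 + 2))*24 = (2*(-4))*24 = -8*24 = -192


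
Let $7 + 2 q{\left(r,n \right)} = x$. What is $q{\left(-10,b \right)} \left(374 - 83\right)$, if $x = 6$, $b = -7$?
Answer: $- \frac{291}{2} \approx -145.5$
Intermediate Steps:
$q{\left(r,n \right)} = - \frac{1}{2}$ ($q{\left(r,n \right)} = - \frac{7}{2} + \frac{1}{2} \cdot 6 = - \frac{7}{2} + 3 = - \frac{1}{2}$)
$q{\left(-10,b \right)} \left(374 - 83\right) = - \frac{374 - 83}{2} = \left(- \frac{1}{2}\right) 291 = - \frac{291}{2}$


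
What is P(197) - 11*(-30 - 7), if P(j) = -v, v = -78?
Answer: 485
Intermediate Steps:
P(j) = 78 (P(j) = -1*(-78) = 78)
P(197) - 11*(-30 - 7) = 78 - 11*(-30 - 7) = 78 - 11*(-37) = 78 - 1*(-407) = 78 + 407 = 485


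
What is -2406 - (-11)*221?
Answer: 25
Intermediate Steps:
-2406 - (-11)*221 = -2406 - 1*(-2431) = -2406 + 2431 = 25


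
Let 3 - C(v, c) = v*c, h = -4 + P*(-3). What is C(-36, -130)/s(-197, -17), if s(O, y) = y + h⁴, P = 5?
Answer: -4677/130304 ≈ -0.035893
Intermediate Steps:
h = -19 (h = -4 + 5*(-3) = -4 - 15 = -19)
C(v, c) = 3 - c*v (C(v, c) = 3 - v*c = 3 - c*v)
s(O, y) = 130321 + y (s(O, y) = y + (-19)⁴ = y + 130321 = 130321 + y)
C(-36, -130)/s(-197, -17) = (3 - 1*(-130)*(-36))/(130321 - 17) = (3 - 4680)/130304 = -4677*1/130304 = -4677/130304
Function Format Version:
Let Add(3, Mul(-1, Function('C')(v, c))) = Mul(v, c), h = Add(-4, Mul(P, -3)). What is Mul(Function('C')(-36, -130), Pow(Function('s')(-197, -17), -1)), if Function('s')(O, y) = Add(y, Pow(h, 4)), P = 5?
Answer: Rational(-4677, 130304) ≈ -0.035893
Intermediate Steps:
h = -19 (h = Add(-4, Mul(5, -3)) = Add(-4, -15) = -19)
Function('C')(v, c) = Add(3, Mul(-1, c, v)) (Function('C')(v, c) = Add(3, Mul(-1, Mul(v, c))) = Add(3, Mul(-1, Mul(c, v))) = Add(3, Mul(-1, c, v)))
Function('s')(O, y) = Add(130321, y) (Function('s')(O, y) = Add(y, Pow(-19, 4)) = Add(y, 130321) = Add(130321, y))
Mul(Function('C')(-36, -130), Pow(Function('s')(-197, -17), -1)) = Mul(Add(3, Mul(-1, -130, -36)), Pow(Add(130321, -17), -1)) = Mul(Add(3, -4680), Pow(130304, -1)) = Mul(-4677, Rational(1, 130304)) = Rational(-4677, 130304)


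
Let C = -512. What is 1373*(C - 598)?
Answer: -1524030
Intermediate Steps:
1373*(C - 598) = 1373*(-512 - 598) = 1373*(-1110) = -1524030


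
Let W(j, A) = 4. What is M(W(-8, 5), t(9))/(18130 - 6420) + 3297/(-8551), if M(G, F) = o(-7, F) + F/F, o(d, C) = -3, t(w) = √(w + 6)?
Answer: -19312486/50066105 ≈ -0.38574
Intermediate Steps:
t(w) = √(6 + w)
M(G, F) = -2 (M(G, F) = -3 + F/F = -3 + 1 = -2)
M(W(-8, 5), t(9))/(18130 - 6420) + 3297/(-8551) = -2/(18130 - 6420) + 3297/(-8551) = -2/11710 + 3297*(-1/8551) = -2*1/11710 - 3297/8551 = -1/5855 - 3297/8551 = -19312486/50066105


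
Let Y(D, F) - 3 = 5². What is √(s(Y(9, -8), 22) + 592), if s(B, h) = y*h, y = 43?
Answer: √1538 ≈ 39.217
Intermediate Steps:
Y(D, F) = 28 (Y(D, F) = 3 + 5² = 3 + 25 = 28)
s(B, h) = 43*h
√(s(Y(9, -8), 22) + 592) = √(43*22 + 592) = √(946 + 592) = √1538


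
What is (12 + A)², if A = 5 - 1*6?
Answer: 121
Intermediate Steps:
A = -1 (A = 5 - 6 = -1)
(12 + A)² = (12 - 1)² = 11² = 121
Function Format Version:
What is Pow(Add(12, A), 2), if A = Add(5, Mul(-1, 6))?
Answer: 121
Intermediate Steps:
A = -1 (A = Add(5, -6) = -1)
Pow(Add(12, A), 2) = Pow(Add(12, -1), 2) = Pow(11, 2) = 121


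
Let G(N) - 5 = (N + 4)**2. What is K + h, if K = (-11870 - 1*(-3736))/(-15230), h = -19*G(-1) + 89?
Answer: -1343788/7615 ≈ -176.47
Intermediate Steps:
G(N) = 5 + (4 + N)**2 (G(N) = 5 + (N + 4)**2 = 5 + (4 + N)**2)
h = -177 (h = -19*(5 + (4 - 1)**2) + 89 = -19*(5 + 3**2) + 89 = -19*(5 + 9) + 89 = -19*14 + 89 = -266 + 89 = -177)
K = 4067/7615 (K = (-11870 + 3736)*(-1/15230) = -8134*(-1/15230) = 4067/7615 ≈ 0.53408)
K + h = 4067/7615 - 177 = -1343788/7615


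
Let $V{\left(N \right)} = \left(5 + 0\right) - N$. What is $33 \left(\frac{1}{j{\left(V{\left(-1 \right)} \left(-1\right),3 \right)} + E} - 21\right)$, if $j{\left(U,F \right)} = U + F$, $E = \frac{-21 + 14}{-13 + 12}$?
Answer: $- \frac{2739}{4} \approx -684.75$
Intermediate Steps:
$V{\left(N \right)} = 5 - N$
$E = 7$ ($E = - \frac{7}{-1} = \left(-7\right) \left(-1\right) = 7$)
$j{\left(U,F \right)} = F + U$
$33 \left(\frac{1}{j{\left(V{\left(-1 \right)} \left(-1\right),3 \right)} + E} - 21\right) = 33 \left(\frac{1}{\left(3 + \left(5 - -1\right) \left(-1\right)\right) + 7} - 21\right) = 33 \left(\frac{1}{\left(3 + \left(5 + 1\right) \left(-1\right)\right) + 7} - 21\right) = 33 \left(\frac{1}{\left(3 + 6 \left(-1\right)\right) + 7} - 21\right) = 33 \left(\frac{1}{\left(3 - 6\right) + 7} - 21\right) = 33 \left(\frac{1}{-3 + 7} - 21\right) = 33 \left(\frac{1}{4} - 21\right) = 33 \left(- \frac{83}{4}\right) = - \frac{2739}{4}$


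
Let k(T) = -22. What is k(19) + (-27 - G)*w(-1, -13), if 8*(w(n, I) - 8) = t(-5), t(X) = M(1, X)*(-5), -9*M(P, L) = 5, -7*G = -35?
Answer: -2602/9 ≈ -289.11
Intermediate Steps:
G = 5 (G = -⅐*(-35) = 5)
M(P, L) = -5/9 (M(P, L) = -⅑*5 = -5/9)
t(X) = 25/9 (t(X) = -5/9*(-5) = 25/9)
w(n, I) = 601/72 (w(n, I) = 8 + (⅛)*(25/9) = 8 + 25/72 = 601/72)
k(19) + (-27 - G)*w(-1, -13) = -22 + (-27 - 1*5)*(601/72) = -22 + (-27 - 5)*(601/72) = -22 - 32*601/72 = -22 - 2404/9 = -2602/9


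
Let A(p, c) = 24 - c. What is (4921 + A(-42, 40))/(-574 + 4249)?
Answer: 327/245 ≈ 1.3347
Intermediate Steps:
(4921 + A(-42, 40))/(-574 + 4249) = (4921 + (24 - 1*40))/(-574 + 4249) = (4921 + (24 - 40))/3675 = (4921 - 16)*(1/3675) = 4905*(1/3675) = 327/245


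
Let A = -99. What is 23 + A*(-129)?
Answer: 12794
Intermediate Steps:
23 + A*(-129) = 23 - 99*(-129) = 23 + 12771 = 12794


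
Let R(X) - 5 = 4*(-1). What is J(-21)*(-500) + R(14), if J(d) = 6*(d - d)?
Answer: 1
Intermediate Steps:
R(X) = 1 (R(X) = 5 + 4*(-1) = 5 - 4 = 1)
J(d) = 0 (J(d) = 6*0 = 0)
J(-21)*(-500) + R(14) = 0*(-500) + 1 = 0 + 1 = 1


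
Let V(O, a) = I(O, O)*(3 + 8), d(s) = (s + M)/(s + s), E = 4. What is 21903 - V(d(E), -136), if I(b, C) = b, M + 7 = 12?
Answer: 175125/8 ≈ 21891.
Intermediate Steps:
M = 5 (M = -7 + 12 = 5)
d(s) = (5 + s)/(2*s) (d(s) = (s + 5)/(s + s) = (5 + s)/((2*s)) = (5 + s)*(1/(2*s)) = (5 + s)/(2*s))
V(O, a) = 11*O (V(O, a) = O*(3 + 8) = O*11 = 11*O)
21903 - V(d(E), -136) = 21903 - 11*(1/2)*(5 + 4)/4 = 21903 - 11*(1/2)*(1/4)*9 = 21903 - 11*9/8 = 21903 - 1*99/8 = 21903 - 99/8 = 175125/8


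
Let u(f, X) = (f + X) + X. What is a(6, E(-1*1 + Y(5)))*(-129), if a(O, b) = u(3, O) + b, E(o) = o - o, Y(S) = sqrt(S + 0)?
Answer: -1935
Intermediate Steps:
Y(S) = sqrt(S)
u(f, X) = f + 2*X (u(f, X) = (X + f) + X = f + 2*X)
E(o) = 0
a(O, b) = 3 + b + 2*O (a(O, b) = (3 + 2*O) + b = 3 + b + 2*O)
a(6, E(-1*1 + Y(5)))*(-129) = (3 + 0 + 2*6)*(-129) = (3 + 0 + 12)*(-129) = 15*(-129) = -1935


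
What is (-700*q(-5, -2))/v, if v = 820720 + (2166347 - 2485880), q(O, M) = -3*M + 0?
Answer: -4200/501187 ≈ -0.0083801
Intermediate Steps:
q(O, M) = -3*M
v = 501187 (v = 820720 - 319533 = 501187)
(-700*q(-5, -2))/v = -(-2100)*(-2)/501187 = -700*6*(1/501187) = -4200*1/501187 = -4200/501187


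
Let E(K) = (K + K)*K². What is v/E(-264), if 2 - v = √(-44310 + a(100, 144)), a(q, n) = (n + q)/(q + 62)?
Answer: -1/18399744 + I*√897247/165597696 ≈ -5.4349e-8 + 5.7201e-6*I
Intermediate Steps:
a(q, n) = (n + q)/(62 + q)
E(K) = 2*K³ (E(K) = (2*K)*K² = 2*K³)
v = 2 - 2*I*√897247/9 (v = 2 - √(-44310 + (144 + 100)/(62 + 100)) = 2 - √(-44310 + 244/162) = 2 - √(-44310 + (1/162)*244) = 2 - √(-44310 + 122/81) = 2 - √(-3588988/81) = 2 - 2*I*√897247/9 ≈ 2.0 - 210.5*I)
v/E(-264) = (2 - 2*I*√897247/9)/((2*(-264)³)) = (2 - 2*I*√897247/9)/((2*(-18399744))) = (2 - 2*I*√897247/9)/(-36799488) = (2 - 2*I*√897247/9)*(-1/36799488) = -1/18399744 + I*√897247/165597696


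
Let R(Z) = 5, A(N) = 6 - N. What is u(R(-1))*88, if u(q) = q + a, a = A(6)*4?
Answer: 440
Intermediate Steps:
a = 0 (a = (6 - 1*6)*4 = (6 - 6)*4 = 0*4 = 0)
u(q) = q (u(q) = q + 0 = q)
u(R(-1))*88 = 5*88 = 440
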